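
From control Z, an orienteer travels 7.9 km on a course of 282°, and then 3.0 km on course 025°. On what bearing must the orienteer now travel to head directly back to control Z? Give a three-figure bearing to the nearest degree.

124°

Leg 1 (282°, 7.9 km): east 7.9 sin 282° = -7.73, north 7.9 cos 282° = 1.64
Leg 2 (025°, 3.0 km): east 3.0 sin 25° = 1.27, north 3.0 cos 25° = 2.72
Net displacement: -6.46 east, 4.36 north. Direction back to start is (6.46, -4.36): bearing = atan2(6.46, -4.36) mod 360° = 124.03° ≈ 124°.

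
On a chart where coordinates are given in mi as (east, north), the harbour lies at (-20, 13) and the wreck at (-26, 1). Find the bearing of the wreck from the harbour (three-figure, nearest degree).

207°

Δeast = -26 − -20 = -6.00; Δnorth = 1 − 13 = -12.00.
Bearing = atan2(Δeast, Δnorth) mod 360° = 206.57° ≈ 207°.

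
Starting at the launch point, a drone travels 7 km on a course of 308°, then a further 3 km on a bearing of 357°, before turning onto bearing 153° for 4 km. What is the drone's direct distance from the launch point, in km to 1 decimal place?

5.4 km

Leg 1 (308°, 7 km): east 7 sin 308° = -5.52, north 7 cos 308° = 4.31
Leg 2 (357°, 3 km): east 3 sin 357° = -0.16, north 3 cos 357° = 3.00
Leg 3 (153°, 4 km): east 4 sin 153° = 1.82, north 4 cos 153° = -3.56
Net: -3.86 east, 3.74 north. Distance = √((-3.86)² + (3.74)²) = 5.374 km.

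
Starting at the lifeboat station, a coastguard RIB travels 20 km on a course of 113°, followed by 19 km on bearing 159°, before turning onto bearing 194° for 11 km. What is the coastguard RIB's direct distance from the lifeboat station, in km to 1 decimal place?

42.7 km

Leg 1 (113°, 20 km): east 20 sin 113° = 18.41, north 20 cos 113° = -7.81
Leg 2 (159°, 19 km): east 19 sin 159° = 6.81, north 19 cos 159° = -17.74
Leg 3 (194°, 11 km): east 11 sin 194° = -2.66, north 11 cos 194° = -10.67
Net: 22.56 east, -36.23 north. Distance = √((22.56)² + (-36.23)²) = 42.675 km.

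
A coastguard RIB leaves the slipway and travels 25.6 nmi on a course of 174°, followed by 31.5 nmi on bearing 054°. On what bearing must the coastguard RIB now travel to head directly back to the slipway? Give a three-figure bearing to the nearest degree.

Leg 1 (174°, 25.6 nmi): east 25.6 sin 174° = 2.68, north 25.6 cos 174° = -25.46
Leg 2 (054°, 31.5 nmi): east 31.5 sin 54° = 25.48, north 31.5 cos 54° = 18.52
Net displacement: 28.16 east, -6.94 north. Direction back to start is (-28.16, 6.94): bearing = atan2(-28.16, 6.94) mod 360° = 283.85° ≈ 284°.

284°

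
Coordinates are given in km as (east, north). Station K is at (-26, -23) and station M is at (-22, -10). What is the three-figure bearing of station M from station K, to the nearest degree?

017°

Δeast = -22 − -26 = 4.00; Δnorth = -10 − -23 = 13.00.
Bearing = atan2(Δeast, Δnorth) mod 360° = 17.10° ≈ 017°.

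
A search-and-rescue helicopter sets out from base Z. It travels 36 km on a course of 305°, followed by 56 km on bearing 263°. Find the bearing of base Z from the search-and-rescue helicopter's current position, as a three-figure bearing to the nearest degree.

Leg 1 (305°, 36 km): east 36 sin 305° = -29.49, north 36 cos 305° = 20.65
Leg 2 (263°, 56 km): east 56 sin 263° = -55.58, north 56 cos 263° = -6.82
Net displacement: -85.07 east, 13.82 north. Direction back to start is (85.07, -13.82): bearing = atan2(85.07, -13.82) mod 360° = 99.23° ≈ 099°.

099°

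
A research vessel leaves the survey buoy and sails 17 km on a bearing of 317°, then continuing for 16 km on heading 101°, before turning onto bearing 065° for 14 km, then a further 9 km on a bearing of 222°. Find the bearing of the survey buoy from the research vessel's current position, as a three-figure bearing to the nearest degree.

Leg 1 (317°, 17 km): east 17 sin 317° = -11.59, north 17 cos 317° = 12.43
Leg 2 (101°, 16 km): east 16 sin 101° = 15.71, north 16 cos 101° = -3.05
Leg 3 (065°, 14 km): east 14 sin 65° = 12.69, north 14 cos 65° = 5.92
Leg 4 (222°, 9 km): east 9 sin 222° = -6.02, north 9 cos 222° = -6.69
Net displacement: 10.78 east, 8.61 north. Direction back to start is (-10.78, -8.61): bearing = atan2(-10.78, -8.61) mod 360° = 231.39° ≈ 231°.

231°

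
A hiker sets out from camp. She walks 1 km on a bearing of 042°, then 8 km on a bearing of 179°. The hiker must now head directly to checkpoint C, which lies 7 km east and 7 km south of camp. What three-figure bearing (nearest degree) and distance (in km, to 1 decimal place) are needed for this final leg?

Leg 1 (042°, 1 km): east 1 sin 42° = 0.67, north 1 cos 42° = 0.74
Leg 2 (179°, 8 km): east 8 sin 179° = 0.14, north 8 cos 179° = -8.00
Current position: (0.81, -7.26). Target: (7, -7). Remaining: Δeast = 6.19, Δnorth = 0.26.
Bearing = atan2(6.19, 0.26) mod 360° = 87.64°; distance = √((6.19)² + (0.26)²) = 6.197 km.

088°, 6.2 km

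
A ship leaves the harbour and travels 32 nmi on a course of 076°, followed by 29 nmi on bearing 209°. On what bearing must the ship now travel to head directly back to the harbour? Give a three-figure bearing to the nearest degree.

316°

Leg 1 (076°, 32 nmi): east 32 sin 76° = 31.05, north 32 cos 76° = 7.74
Leg 2 (209°, 29 nmi): east 29 sin 209° = -14.06, north 29 cos 209° = -25.36
Net displacement: 16.99 east, -17.62 north. Direction back to start is (-16.99, 17.62): bearing = atan2(-16.99, 17.62) mod 360° = 316.05° ≈ 316°.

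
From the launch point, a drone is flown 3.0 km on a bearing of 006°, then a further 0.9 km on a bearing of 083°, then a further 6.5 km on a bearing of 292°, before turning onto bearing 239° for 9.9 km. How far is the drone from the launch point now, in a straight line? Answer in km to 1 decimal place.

13.3 km

Leg 1 (006°, 3.0 km): east 3.0 sin 6° = 0.31, north 3.0 cos 6° = 2.98
Leg 2 (083°, 0.9 km): east 0.9 sin 83° = 0.89, north 0.9 cos 83° = 0.11
Leg 3 (292°, 6.5 km): east 6.5 sin 292° = -6.03, north 6.5 cos 292° = 2.43
Leg 4 (239°, 9.9 km): east 9.9 sin 239° = -8.49, north 9.9 cos 239° = -5.10
Net: -13.31 east, 0.43 north. Distance = √((-13.31)² + (0.43)²) = 13.313 km.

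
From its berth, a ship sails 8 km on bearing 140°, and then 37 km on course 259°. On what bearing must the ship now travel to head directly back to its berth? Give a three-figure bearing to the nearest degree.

067°

Leg 1 (140°, 8 km): east 8 sin 140° = 5.14, north 8 cos 140° = -6.13
Leg 2 (259°, 37 km): east 37 sin 259° = -36.32, north 37 cos 259° = -7.06
Net displacement: -31.18 east, -13.19 north. Direction back to start is (31.18, 13.19): bearing = atan2(31.18, 13.19) mod 360° = 67.07° ≈ 067°.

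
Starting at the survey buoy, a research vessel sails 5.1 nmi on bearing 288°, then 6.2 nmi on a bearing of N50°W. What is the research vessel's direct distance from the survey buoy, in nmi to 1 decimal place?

Leg 1 (288°, 5.1 nmi): east 5.1 sin 288° = -4.85, north 5.1 cos 288° = 1.58
Leg 2 (N50°W, 6.2 nmi): east 6.2 sin 310° = -4.75, north 6.2 cos 310° = 3.99
Net: -9.60 east, 5.56 north. Distance = √((-9.60)² + (5.56)²) = 11.094 nmi.

11.1 nmi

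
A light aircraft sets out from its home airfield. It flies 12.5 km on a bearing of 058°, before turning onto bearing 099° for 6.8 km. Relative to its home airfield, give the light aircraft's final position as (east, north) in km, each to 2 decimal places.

(17.32, 5.56)

Leg 1 (058°, 12.5 km): east 12.5 sin 58° = 10.60, north 12.5 cos 58° = 6.62
Leg 2 (099°, 6.8 km): east 6.8 sin 99° = 6.72, north 6.8 cos 99° = -1.06
Summing: 17.32 km east, 5.56 km north → (17.32, 5.56).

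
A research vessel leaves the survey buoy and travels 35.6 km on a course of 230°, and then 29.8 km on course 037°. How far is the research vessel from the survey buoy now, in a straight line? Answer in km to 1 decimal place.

Leg 1 (230°, 35.6 km): east 35.6 sin 230° = -27.27, north 35.6 cos 230° = -22.88
Leg 2 (037°, 29.8 km): east 29.8 sin 37° = 17.93, north 29.8 cos 37° = 23.80
Net: -9.34 east, 0.92 north. Distance = √((-9.34)² + (0.92)²) = 9.382 km.

9.4 km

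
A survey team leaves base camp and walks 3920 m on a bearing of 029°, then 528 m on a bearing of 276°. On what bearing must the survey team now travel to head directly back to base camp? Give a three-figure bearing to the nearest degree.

202°

Leg 1 (029°, 3920 m): east 3920 sin 29° = 1900.45, north 3920 cos 29° = 3428.51
Leg 2 (276°, 528 m): east 528 sin 276° = -525.11, north 528 cos 276° = 55.19
Net displacement: 1375.35 east, 3483.70 north. Direction back to start is (-1375.35, -3483.70): bearing = atan2(-1375.35, -3483.70) mod 360° = 201.54° ≈ 202°.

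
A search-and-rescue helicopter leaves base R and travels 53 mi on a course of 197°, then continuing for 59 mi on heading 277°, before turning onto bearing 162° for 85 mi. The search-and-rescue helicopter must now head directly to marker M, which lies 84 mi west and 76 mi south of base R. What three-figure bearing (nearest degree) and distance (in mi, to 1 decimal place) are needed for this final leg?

323°, 60.4 mi

Leg 1 (197°, 53 mi): east 53 sin 197° = -15.50, north 53 cos 197° = -50.68
Leg 2 (277°, 59 mi): east 59 sin 277° = -58.56, north 59 cos 277° = 7.19
Leg 3 (162°, 85 mi): east 85 sin 162° = 26.27, north 85 cos 162° = -80.84
Current position: (-47.79, -124.33). Target: (-84, -76). Remaining: Δeast = -36.21, Δnorth = 48.33.
Bearing = atan2(-36.21, 48.33) mod 360° = 323.16°; distance = √((-36.21)² + (48.33)²) = 60.393 mi.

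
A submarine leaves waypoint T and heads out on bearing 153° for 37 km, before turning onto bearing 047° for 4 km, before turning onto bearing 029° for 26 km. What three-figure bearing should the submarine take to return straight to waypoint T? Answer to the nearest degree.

283°

Leg 1 (153°, 37 km): east 37 sin 153° = 16.80, north 37 cos 153° = -32.97
Leg 2 (047°, 4 km): east 4 sin 47° = 2.93, north 4 cos 47° = 2.73
Leg 3 (029°, 26 km): east 26 sin 29° = 12.61, north 26 cos 29° = 22.74
Net displacement: 32.33 east, -7.50 north. Direction back to start is (-32.33, 7.50): bearing = atan2(-32.33, 7.50) mod 360° = 283.06° ≈ 283°.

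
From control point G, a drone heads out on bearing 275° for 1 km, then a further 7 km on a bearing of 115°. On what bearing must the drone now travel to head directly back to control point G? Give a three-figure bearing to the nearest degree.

Leg 1 (275°, 1 km): east 1 sin 275° = -1.00, north 1 cos 275° = 0.09
Leg 2 (115°, 7 km): east 7 sin 115° = 6.34, north 7 cos 115° = -2.96
Net displacement: 5.35 east, -2.87 north. Direction back to start is (-5.35, 2.87): bearing = atan2(-5.35, 2.87) mod 360° = 298.23° ≈ 298°.

298°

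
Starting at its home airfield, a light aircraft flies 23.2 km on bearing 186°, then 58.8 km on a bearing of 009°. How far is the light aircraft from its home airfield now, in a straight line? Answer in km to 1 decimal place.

Leg 1 (186°, 23.2 km): east 23.2 sin 186° = -2.43, north 23.2 cos 186° = -23.07
Leg 2 (009°, 58.8 km): east 58.8 sin 9° = 9.20, north 58.8 cos 9° = 58.08
Net: 6.77 east, 35.00 north. Distance = √((6.77)² + (35.00)²) = 35.652 km.

35.7 km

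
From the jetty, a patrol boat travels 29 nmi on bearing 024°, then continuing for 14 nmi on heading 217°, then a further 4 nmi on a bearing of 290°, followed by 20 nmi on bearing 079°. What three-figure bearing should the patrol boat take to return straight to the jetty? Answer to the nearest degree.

223°

Leg 1 (024°, 29 nmi): east 29 sin 24° = 11.80, north 29 cos 24° = 26.49
Leg 2 (217°, 14 nmi): east 14 sin 217° = -8.43, north 14 cos 217° = -11.18
Leg 3 (290°, 4 nmi): east 4 sin 290° = -3.76, north 4 cos 290° = 1.37
Leg 4 (079°, 20 nmi): east 20 sin 79° = 19.63, north 20 cos 79° = 3.82
Net displacement: 19.24 east, 20.50 north. Direction back to start is (-19.24, -20.50): bearing = atan2(-19.24, -20.50) mod 360° = 223.19° ≈ 223°.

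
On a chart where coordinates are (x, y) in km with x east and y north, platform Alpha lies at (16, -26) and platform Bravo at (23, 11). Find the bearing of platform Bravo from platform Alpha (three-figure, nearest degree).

011°

Δeast = 23 − 16 = 7.00; Δnorth = 11 − -26 = 37.00.
Bearing = atan2(Δeast, Δnorth) mod 360° = 10.71° ≈ 011°.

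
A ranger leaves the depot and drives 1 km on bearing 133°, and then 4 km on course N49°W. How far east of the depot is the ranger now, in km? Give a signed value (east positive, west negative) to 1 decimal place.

Leg 1 (133°, 1 km): east 1 sin 133° = 0.73, north 1 cos 133° = -0.68
Leg 2 (N49°W, 4 km): east 4 sin 311° = -3.02, north 4 cos 311° = 2.62
Net east component: -2.29 km.

-2.3 km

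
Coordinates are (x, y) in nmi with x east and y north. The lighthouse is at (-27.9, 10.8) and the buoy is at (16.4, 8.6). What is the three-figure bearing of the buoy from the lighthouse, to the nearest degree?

Δeast = 16.4 − -27.9 = 44.30; Δnorth = 8.6 − 10.8 = -2.20.
Bearing = atan2(Δeast, Δnorth) mod 360° = 92.84° ≈ 093°.

093°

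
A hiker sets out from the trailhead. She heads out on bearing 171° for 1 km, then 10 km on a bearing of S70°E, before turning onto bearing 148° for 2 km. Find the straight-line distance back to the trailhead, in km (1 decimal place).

12.2 km

Leg 1 (171°, 1 km): east 1 sin 171° = 0.16, north 1 cos 171° = -0.99
Leg 2 (S70°E, 10 km): east 10 sin 110° = 9.40, north 10 cos 110° = -3.42
Leg 3 (148°, 2 km): east 2 sin 148° = 1.06, north 2 cos 148° = -1.70
Net: 10.61 east, -6.10 north. Distance = √((10.61)² + (-6.10)²) = 12.243 km.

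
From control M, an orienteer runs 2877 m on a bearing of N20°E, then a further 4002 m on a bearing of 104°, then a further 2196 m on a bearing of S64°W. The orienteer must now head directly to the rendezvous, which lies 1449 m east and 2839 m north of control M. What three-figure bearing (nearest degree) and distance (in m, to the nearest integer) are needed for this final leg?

325°, 2521 m

Leg 1 (N20°E, 2877 m): east 2877 sin 20° = 983.99, north 2877 cos 20° = 2703.50
Leg 2 (104°, 4002 m): east 4002 sin 104° = 3883.12, north 4002 cos 104° = -968.17
Leg 3 (S64°W, 2196 m): east 2196 sin 244° = -1973.75, north 2196 cos 244° = -962.66
Current position: (2893.36, 772.66). Target: (1449, 2839). Remaining: Δeast = -1444.36, Δnorth = 2066.34.
Bearing = atan2(-1444.36, 2066.34) mod 360° = 325.05°; distance = √((-1444.36)² + (2066.34)²) = 2521.099 m.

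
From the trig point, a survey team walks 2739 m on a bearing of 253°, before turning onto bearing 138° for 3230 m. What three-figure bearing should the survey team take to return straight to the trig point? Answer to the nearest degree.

008°

Leg 1 (253°, 2739 m): east 2739 sin 253° = -2619.32, north 2739 cos 253° = -800.81
Leg 2 (138°, 3230 m): east 3230 sin 138° = 2161.29, north 3230 cos 138° = -2400.36
Net displacement: -458.03 east, -3201.16 north. Direction back to start is (458.03, 3201.16): bearing = atan2(458.03, 3201.16) mod 360° = 8.14° ≈ 008°.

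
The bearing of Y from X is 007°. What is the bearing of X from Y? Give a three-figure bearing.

Back-bearing = 007° + 180° = 187°.

187°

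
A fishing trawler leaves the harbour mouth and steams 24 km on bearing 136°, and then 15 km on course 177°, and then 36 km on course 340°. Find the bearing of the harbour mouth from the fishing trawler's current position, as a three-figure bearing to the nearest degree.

Leg 1 (136°, 24 km): east 24 sin 136° = 16.67, north 24 cos 136° = -17.26
Leg 2 (177°, 15 km): east 15 sin 177° = 0.79, north 15 cos 177° = -14.98
Leg 3 (340°, 36 km): east 36 sin 340° = -12.31, north 36 cos 340° = 33.83
Net displacement: 5.14 east, 1.59 north. Direction back to start is (-5.14, -1.59): bearing = atan2(-5.14, -1.59) mod 360° = 252.87° ≈ 253°.

253°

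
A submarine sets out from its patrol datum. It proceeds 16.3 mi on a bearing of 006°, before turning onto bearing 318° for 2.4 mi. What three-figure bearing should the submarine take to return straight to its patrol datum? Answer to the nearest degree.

180°

Leg 1 (006°, 16.3 mi): east 16.3 sin 6° = 1.70, north 16.3 cos 6° = 16.21
Leg 2 (318°, 2.4 mi): east 2.4 sin 318° = -1.61, north 2.4 cos 318° = 1.78
Net displacement: 0.10 east, 17.99 north. Direction back to start is (-0.10, -17.99): bearing = atan2(-0.10, -17.99) mod 360° = 180.31° ≈ 180°.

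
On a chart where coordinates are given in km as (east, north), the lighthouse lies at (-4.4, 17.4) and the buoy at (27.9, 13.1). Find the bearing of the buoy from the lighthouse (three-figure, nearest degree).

Δeast = 27.9 − -4.4 = 32.30; Δnorth = 13.1 − 17.4 = -4.30.
Bearing = atan2(Δeast, Δnorth) mod 360° = 97.58° ≈ 098°.

098°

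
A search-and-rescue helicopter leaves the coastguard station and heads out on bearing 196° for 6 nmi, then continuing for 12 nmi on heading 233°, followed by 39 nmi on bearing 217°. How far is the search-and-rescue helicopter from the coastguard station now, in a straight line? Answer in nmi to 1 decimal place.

Leg 1 (196°, 6 nmi): east 6 sin 196° = -1.65, north 6 cos 196° = -5.77
Leg 2 (233°, 12 nmi): east 12 sin 233° = -9.58, north 12 cos 233° = -7.22
Leg 3 (217°, 39 nmi): east 39 sin 217° = -23.47, north 39 cos 217° = -31.15
Net: -34.71 east, -44.14 north. Distance = √((-34.71)² + (-44.14)²) = 56.149 nmi.

56.1 nmi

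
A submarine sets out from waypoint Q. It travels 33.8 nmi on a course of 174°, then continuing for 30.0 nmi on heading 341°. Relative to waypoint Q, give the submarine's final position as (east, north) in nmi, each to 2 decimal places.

Leg 1 (174°, 33.8 nmi): east 33.8 sin 174° = 3.53, north 33.8 cos 174° = -33.61
Leg 2 (341°, 30.0 nmi): east 30.0 sin 341° = -9.77, north 30.0 cos 341° = 28.37
Summing: -6.23 nmi east, -5.25 nmi north → (-6.23, -5.25).

(-6.23, -5.25)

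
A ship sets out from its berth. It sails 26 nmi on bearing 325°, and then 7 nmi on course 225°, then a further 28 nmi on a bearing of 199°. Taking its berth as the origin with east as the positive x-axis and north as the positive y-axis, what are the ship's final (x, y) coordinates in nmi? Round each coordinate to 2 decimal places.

Leg 1 (325°, 26 nmi): east 26 sin 325° = -14.91, north 26 cos 325° = 21.30
Leg 2 (225°, 7 nmi): east 7 sin 225° = -4.95, north 7 cos 225° = -4.95
Leg 3 (199°, 28 nmi): east 28 sin 199° = -9.12, north 28 cos 199° = -26.47
Summing: -28.98 nmi east, -10.13 nmi north → (-28.98, -10.13).

(-28.98, -10.13)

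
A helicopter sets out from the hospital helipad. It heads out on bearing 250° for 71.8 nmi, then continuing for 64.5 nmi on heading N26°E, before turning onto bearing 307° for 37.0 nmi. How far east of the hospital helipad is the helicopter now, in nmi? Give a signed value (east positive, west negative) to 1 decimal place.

Leg 1 (250°, 71.8 nmi): east 71.8 sin 250° = -67.47, north 71.8 cos 250° = -24.56
Leg 2 (N26°E, 64.5 nmi): east 64.5 sin 26° = 28.27, north 64.5 cos 26° = 57.97
Leg 3 (307°, 37.0 nmi): east 37.0 sin 307° = -29.55, north 37.0 cos 307° = 22.27
Net east component: -68.74 nmi.

-68.7 nmi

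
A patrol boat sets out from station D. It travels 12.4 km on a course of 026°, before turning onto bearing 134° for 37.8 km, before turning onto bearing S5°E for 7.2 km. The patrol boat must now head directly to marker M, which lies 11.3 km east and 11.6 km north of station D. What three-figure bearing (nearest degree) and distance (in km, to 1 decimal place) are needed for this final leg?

327°, 40.4 km

Leg 1 (026°, 12.4 km): east 12.4 sin 26° = 5.44, north 12.4 cos 26° = 11.15
Leg 2 (134°, 37.8 km): east 37.8 sin 134° = 27.19, north 37.8 cos 134° = -26.26
Leg 3 (S5°E, 7.2 km): east 7.2 sin 175° = 0.63, north 7.2 cos 175° = -7.17
Current position: (33.25, -22.29). Target: (11.3, 11.6). Remaining: Δeast = -21.95, Δnorth = 33.89.
Bearing = atan2(-21.95, 33.89) mod 360° = 327.06°; distance = √((-21.95)² + (33.89)²) = 40.376 km.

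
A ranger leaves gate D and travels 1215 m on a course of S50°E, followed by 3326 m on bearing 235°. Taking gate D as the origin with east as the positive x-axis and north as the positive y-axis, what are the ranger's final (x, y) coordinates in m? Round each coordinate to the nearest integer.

(-1794, -2689)

Leg 1 (S50°E, 1215 m): east 1215 sin 130° = 930.74, north 1215 cos 130° = -780.99
Leg 2 (235°, 3326 m): east 3326 sin 235° = -2724.50, north 3326 cos 235° = -1907.72
Summing: -1793.76 m east, -2688.70 m north → (-1794, -2689).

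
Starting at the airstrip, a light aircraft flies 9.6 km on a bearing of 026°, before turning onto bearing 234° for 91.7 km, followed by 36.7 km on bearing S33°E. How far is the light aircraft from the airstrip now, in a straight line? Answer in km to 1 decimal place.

Leg 1 (026°, 9.6 km): east 9.6 sin 26° = 4.21, north 9.6 cos 26° = 8.63
Leg 2 (234°, 91.7 km): east 91.7 sin 234° = -74.19, north 91.7 cos 234° = -53.90
Leg 3 (S33°E, 36.7 km): east 36.7 sin 147° = 19.99, north 36.7 cos 147° = -30.78
Net: -49.99 east, -76.05 north. Distance = √((-49.99)² + (-76.05)²) = 91.010 km.

91.0 km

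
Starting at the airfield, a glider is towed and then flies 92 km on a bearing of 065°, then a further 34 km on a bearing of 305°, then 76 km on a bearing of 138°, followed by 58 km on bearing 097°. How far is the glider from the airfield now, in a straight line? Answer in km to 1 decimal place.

Leg 1 (065°, 92 km): east 92 sin 65° = 83.38, north 92 cos 65° = 38.88
Leg 2 (305°, 34 km): east 34 sin 305° = -27.85, north 34 cos 305° = 19.50
Leg 3 (138°, 76 km): east 76 sin 138° = 50.85, north 76 cos 138° = -56.48
Leg 4 (097°, 58 km): east 58 sin 97° = 57.57, north 58 cos 97° = -7.07
Net: 163.95 east, -5.16 north. Distance = √((163.95)² + (-5.16)²) = 164.032 km.

164.0 km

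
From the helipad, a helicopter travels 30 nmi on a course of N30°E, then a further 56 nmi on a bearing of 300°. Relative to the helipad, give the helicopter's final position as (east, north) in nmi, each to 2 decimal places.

Leg 1 (N30°E, 30 nmi): east 30 sin 30° = 15.00, north 30 cos 30° = 25.98
Leg 2 (300°, 56 nmi): east 56 sin 300° = -48.50, north 56 cos 300° = 28.00
Summing: -33.50 nmi east, 53.98 nmi north → (-33.50, 53.98).

(-33.50, 53.98)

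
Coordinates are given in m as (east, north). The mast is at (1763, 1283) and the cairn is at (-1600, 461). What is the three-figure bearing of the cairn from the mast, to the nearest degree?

256°

Δeast = -1600 − 1763 = -3363.00; Δnorth = 461 − 1283 = -822.00.
Bearing = atan2(Δeast, Δnorth) mod 360° = 256.26° ≈ 256°.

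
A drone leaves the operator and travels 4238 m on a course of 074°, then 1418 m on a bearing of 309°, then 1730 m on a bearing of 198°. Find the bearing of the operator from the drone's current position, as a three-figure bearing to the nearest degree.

260°

Leg 1 (074°, 4238 m): east 4238 sin 74° = 4073.83, north 4238 cos 74° = 1168.15
Leg 2 (309°, 1418 m): east 1418 sin 309° = -1101.99, north 1418 cos 309° = 892.38
Leg 3 (198°, 1730 m): east 1730 sin 198° = -534.60, north 1730 cos 198° = -1645.33
Net displacement: 2437.23 east, 415.20 north. Direction back to start is (-2437.23, -415.20): bearing = atan2(-2437.23, -415.20) mod 360° = 260.33° ≈ 260°.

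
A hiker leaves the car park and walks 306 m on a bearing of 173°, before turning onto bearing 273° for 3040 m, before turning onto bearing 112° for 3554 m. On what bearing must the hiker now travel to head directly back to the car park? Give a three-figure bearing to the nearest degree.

Leg 1 (173°, 306 m): east 306 sin 173° = 37.29, north 306 cos 173° = -303.72
Leg 2 (273°, 3040 m): east 3040 sin 273° = -3035.83, north 3040 cos 273° = 159.10
Leg 3 (112°, 3554 m): east 3554 sin 112° = 3295.21, north 3554 cos 112° = -1331.35
Net displacement: 296.67 east, -1475.97 north. Direction back to start is (-296.67, 1475.97): bearing = atan2(-296.67, 1475.97) mod 360° = 348.63° ≈ 349°.

349°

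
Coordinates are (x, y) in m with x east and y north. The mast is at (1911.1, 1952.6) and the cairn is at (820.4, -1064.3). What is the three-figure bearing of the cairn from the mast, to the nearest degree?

Δeast = 820.4 − 1911.1 = -1090.70; Δnorth = -1064.3 − 1952.6 = -3016.90.
Bearing = atan2(Δeast, Δnorth) mod 360° = 199.88° ≈ 200°.

200°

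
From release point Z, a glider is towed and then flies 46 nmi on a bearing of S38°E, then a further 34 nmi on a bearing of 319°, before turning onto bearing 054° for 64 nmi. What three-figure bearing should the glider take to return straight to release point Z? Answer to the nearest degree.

Leg 1 (S38°E, 46 nmi): east 46 sin 142° = 28.32, north 46 cos 142° = -36.25
Leg 2 (319°, 34 nmi): east 34 sin 319° = -22.31, north 34 cos 319° = 25.66
Leg 3 (054°, 64 nmi): east 64 sin 54° = 51.78, north 64 cos 54° = 37.62
Net displacement: 57.79 east, 27.03 north. Direction back to start is (-57.79, -27.03): bearing = atan2(-57.79, -27.03) mod 360° = 244.93° ≈ 245°.

245°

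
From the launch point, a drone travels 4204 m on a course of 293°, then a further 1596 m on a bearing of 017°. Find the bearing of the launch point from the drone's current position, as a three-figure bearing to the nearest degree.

Leg 1 (293°, 4204 m): east 4204 sin 293° = -3869.80, north 4204 cos 293° = 1642.63
Leg 2 (017°, 1596 m): east 1596 sin 17° = 466.63, north 1596 cos 17° = 1526.26
Net displacement: -3403.18 east, 3168.90 north. Direction back to start is (3403.18, -3168.90): bearing = atan2(3403.18, -3168.90) mod 360° = 132.96° ≈ 133°.

133°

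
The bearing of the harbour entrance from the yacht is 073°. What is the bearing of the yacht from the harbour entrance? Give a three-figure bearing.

253°

Back-bearing = 073° + 180° = 253°.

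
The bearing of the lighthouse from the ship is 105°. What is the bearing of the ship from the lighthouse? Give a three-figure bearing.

Back-bearing = 105° + 180° = 285°.

285°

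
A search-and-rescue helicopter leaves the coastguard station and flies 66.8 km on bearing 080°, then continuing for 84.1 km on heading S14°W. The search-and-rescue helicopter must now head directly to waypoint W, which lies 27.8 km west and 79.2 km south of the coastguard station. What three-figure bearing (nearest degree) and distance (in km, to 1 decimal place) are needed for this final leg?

263°, 73.8 km

Leg 1 (080°, 66.8 km): east 66.8 sin 80° = 65.79, north 66.8 cos 80° = 11.60
Leg 2 (S14°W, 84.1 km): east 84.1 sin 194° = -20.35, north 84.1 cos 194° = -81.60
Current position: (45.44, -70.00). Target: (-27.8, -79.2). Remaining: Δeast = -73.24, Δnorth = -9.20.
Bearing = atan2(-73.24, -9.20) mod 360° = 262.84°; distance = √((-73.24)² + (-9.20)²) = 73.815 km.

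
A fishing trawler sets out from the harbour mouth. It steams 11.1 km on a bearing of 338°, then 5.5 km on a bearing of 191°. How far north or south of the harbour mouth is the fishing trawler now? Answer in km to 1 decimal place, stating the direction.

4.9 km north

Leg 1 (338°, 11.1 km): east 11.1 sin 338° = -4.16, north 11.1 cos 338° = 10.29
Leg 2 (191°, 5.5 km): east 5.5 sin 191° = -1.05, north 5.5 cos 191° = -5.40
Net north component: 4.89 km.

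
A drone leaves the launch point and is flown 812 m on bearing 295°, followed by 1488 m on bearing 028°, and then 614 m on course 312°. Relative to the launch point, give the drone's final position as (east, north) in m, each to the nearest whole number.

(-494, 2068)

Leg 1 (295°, 812 m): east 812 sin 295° = -735.92, north 812 cos 295° = 343.17
Leg 2 (028°, 1488 m): east 1488 sin 28° = 698.57, north 1488 cos 28° = 1313.83
Leg 3 (312°, 614 m): east 614 sin 312° = -456.29, north 614 cos 312° = 410.85
Summing: -493.64 m east, 2067.84 m north → (-494, 2068).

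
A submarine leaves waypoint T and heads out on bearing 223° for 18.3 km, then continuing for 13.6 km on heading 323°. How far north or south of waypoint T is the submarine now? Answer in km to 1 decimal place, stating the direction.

2.5 km south

Leg 1 (223°, 18.3 km): east 18.3 sin 223° = -12.48, north 18.3 cos 223° = -13.38
Leg 2 (323°, 13.6 km): east 13.6 sin 323° = -8.18, north 13.6 cos 323° = 10.86
Net north component: -2.52 km.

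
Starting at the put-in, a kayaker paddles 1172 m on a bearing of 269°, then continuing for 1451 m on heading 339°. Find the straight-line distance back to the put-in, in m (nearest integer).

2155 m

Leg 1 (269°, 1172 m): east 1172 sin 269° = -1171.82, north 1172 cos 269° = -20.45
Leg 2 (339°, 1451 m): east 1451 sin 339° = -519.99, north 1451 cos 339° = 1354.63
Net: -1691.81 east, 1334.17 north. Distance = √((-1691.81)² + (1334.17)²) = 2154.587 m.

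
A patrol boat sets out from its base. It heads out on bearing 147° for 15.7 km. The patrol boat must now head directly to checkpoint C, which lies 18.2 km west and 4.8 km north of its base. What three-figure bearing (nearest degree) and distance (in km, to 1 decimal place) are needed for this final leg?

Leg 1 (147°, 15.7 km): east 15.7 sin 147° = 8.55, north 15.7 cos 147° = -13.17
Current position: (8.55, -13.17). Target: (-18.2, 4.8). Remaining: Δeast = -26.75, Δnorth = 17.97.
Bearing = atan2(-26.75, 17.97) mod 360° = 303.89°; distance = √((-26.75)² + (17.97)²) = 32.225 km.

304°, 32.2 km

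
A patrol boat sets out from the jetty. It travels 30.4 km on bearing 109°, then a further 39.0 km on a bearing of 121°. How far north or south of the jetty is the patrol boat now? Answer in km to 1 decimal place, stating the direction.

Leg 1 (109°, 30.4 km): east 30.4 sin 109° = 28.74, north 30.4 cos 109° = -9.90
Leg 2 (121°, 39.0 km): east 39.0 sin 121° = 33.43, north 39.0 cos 121° = -20.09
Net north component: -29.98 km.

30.0 km south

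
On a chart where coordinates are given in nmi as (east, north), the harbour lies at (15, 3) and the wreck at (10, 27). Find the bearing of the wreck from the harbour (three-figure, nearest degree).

Δeast = 10 − 15 = -5.00; Δnorth = 27 − 3 = 24.00.
Bearing = atan2(Δeast, Δnorth) mod 360° = 348.23° ≈ 348°.

348°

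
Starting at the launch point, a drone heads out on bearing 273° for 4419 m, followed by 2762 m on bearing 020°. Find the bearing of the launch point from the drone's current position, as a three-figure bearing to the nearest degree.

129°

Leg 1 (273°, 4419 m): east 4419 sin 273° = -4412.94, north 4419 cos 273° = 231.27
Leg 2 (020°, 2762 m): east 2762 sin 20° = 944.66, north 2762 cos 20° = 2595.43
Net displacement: -3468.28 east, 2826.70 north. Direction back to start is (3468.28, -2826.70): bearing = atan2(3468.28, -2826.70) mod 360° = 129.18° ≈ 129°.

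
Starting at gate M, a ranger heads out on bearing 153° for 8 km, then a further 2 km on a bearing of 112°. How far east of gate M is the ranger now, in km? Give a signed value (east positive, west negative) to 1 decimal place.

Leg 1 (153°, 8 km): east 8 sin 153° = 3.63, north 8 cos 153° = -7.13
Leg 2 (112°, 2 km): east 2 sin 112° = 1.85, north 2 cos 112° = -0.75
Net east component: 5.49 km.

5.5 km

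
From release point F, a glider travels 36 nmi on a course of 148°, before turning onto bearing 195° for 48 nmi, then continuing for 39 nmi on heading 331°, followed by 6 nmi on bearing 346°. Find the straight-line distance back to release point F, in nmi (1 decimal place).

39.4 nmi

Leg 1 (148°, 36 nmi): east 36 sin 148° = 19.08, north 36 cos 148° = -30.53
Leg 2 (195°, 48 nmi): east 48 sin 195° = -12.42, north 48 cos 195° = -46.36
Leg 3 (331°, 39 nmi): east 39 sin 331° = -18.91, north 39 cos 331° = 34.11
Leg 4 (346°, 6 nmi): east 6 sin 346° = -1.45, north 6 cos 346° = 5.82
Net: -13.71 east, -36.96 north. Distance = √((-13.71)² + (-36.96)²) = 39.421 nmi.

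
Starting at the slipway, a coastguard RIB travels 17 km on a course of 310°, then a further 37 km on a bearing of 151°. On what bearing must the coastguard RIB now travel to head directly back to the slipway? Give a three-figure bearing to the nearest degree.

347°

Leg 1 (310°, 17 km): east 17 sin 310° = -13.02, north 17 cos 310° = 10.93
Leg 2 (151°, 37 km): east 37 sin 151° = 17.94, north 37 cos 151° = -32.36
Net displacement: 4.92 east, -21.43 north. Direction back to start is (-4.92, 21.43): bearing = atan2(-4.92, 21.43) mod 360° = 347.08° ≈ 347°.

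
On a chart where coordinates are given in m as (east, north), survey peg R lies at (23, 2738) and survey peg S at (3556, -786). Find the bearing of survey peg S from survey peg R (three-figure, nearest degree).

135°

Δeast = 3556 − 23 = 3533.00; Δnorth = -786 − 2738 = -3524.00.
Bearing = atan2(Δeast, Δnorth) mod 360° = 134.93° ≈ 135°.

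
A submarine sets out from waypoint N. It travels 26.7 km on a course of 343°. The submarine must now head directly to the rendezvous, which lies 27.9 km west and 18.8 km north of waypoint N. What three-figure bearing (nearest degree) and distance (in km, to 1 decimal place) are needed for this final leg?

251°, 21.2 km

Leg 1 (343°, 26.7 km): east 26.7 sin 343° = -7.81, north 26.7 cos 343° = 25.53
Current position: (-7.81, 25.53). Target: (-27.9, 18.8). Remaining: Δeast = -20.09, Δnorth = -6.73.
Bearing = atan2(-20.09, -6.73) mod 360° = 251.47°; distance = √((-20.09)² + (-6.73)²) = 21.192 km.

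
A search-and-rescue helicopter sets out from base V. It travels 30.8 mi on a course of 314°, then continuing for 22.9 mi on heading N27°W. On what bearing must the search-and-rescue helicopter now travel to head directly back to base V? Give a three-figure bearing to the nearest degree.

Leg 1 (314°, 30.8 mi): east 30.8 sin 314° = -22.16, north 30.8 cos 314° = 21.40
Leg 2 (N27°W, 22.9 mi): east 22.9 sin 333° = -10.40, north 22.9 cos 333° = 20.40
Net displacement: -32.55 east, 41.80 north. Direction back to start is (32.55, -41.80): bearing = atan2(32.55, -41.80) mod 360° = 142.09° ≈ 142°.

142°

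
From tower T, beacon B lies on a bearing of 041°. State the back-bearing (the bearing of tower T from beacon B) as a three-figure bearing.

221°

Back-bearing = 041° + 180° = 221°.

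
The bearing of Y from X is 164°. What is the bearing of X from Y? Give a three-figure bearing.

Back-bearing = 164° + 180° = 344°.

344°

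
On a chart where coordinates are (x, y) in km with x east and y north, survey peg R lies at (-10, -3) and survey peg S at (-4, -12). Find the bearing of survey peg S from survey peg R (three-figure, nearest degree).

Δeast = -4 − -10 = 6.00; Δnorth = -12 − -3 = -9.00.
Bearing = atan2(Δeast, Δnorth) mod 360° = 146.31° ≈ 146°.

146°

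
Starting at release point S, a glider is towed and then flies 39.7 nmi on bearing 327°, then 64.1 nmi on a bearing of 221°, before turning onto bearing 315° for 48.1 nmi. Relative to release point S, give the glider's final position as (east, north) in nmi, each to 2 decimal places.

(-97.69, 18.93)

Leg 1 (327°, 39.7 nmi): east 39.7 sin 327° = -21.62, north 39.7 cos 327° = 33.30
Leg 2 (221°, 64.1 nmi): east 64.1 sin 221° = -42.05, north 64.1 cos 221° = -48.38
Leg 3 (315°, 48.1 nmi): east 48.1 sin 315° = -34.01, north 48.1 cos 315° = 34.01
Summing: -97.69 nmi east, 18.93 nmi north → (-97.69, 18.93).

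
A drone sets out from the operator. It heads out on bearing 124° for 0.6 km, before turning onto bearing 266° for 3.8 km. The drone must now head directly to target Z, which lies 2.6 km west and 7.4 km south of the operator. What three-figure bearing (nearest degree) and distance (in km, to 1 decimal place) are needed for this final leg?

174°, 6.8 km

Leg 1 (124°, 0.6 km): east 0.6 sin 124° = 0.50, north 0.6 cos 124° = -0.34
Leg 2 (266°, 3.8 km): east 3.8 sin 266° = -3.79, north 3.8 cos 266° = -0.27
Current position: (-3.29, -0.60). Target: (-2.6, -7.4). Remaining: Δeast = 0.69, Δnorth = -6.80.
Bearing = atan2(0.69, -6.80) mod 360° = 174.18°; distance = √((0.69)² + (-6.80)²) = 6.835 km.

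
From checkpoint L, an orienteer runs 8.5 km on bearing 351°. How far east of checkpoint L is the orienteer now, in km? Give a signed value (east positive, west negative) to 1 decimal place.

Leg 1 (351°, 8.5 km): east 8.5 sin 351° = -1.33, north 8.5 cos 351° = 8.40
Net east component: -1.33 km.

-1.3 km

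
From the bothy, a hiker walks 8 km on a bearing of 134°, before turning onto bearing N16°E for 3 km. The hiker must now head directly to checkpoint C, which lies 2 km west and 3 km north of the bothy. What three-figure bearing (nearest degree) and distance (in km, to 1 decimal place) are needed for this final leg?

303°, 10.3 km

Leg 1 (134°, 8 km): east 8 sin 134° = 5.75, north 8 cos 134° = -5.56
Leg 2 (N16°E, 3 km): east 3 sin 16° = 0.83, north 3 cos 16° = 2.88
Current position: (6.58, -2.67). Target: (-2, 3). Remaining: Δeast = -8.58, Δnorth = 5.67.
Bearing = atan2(-8.58, 5.67) mod 360° = 303.47°; distance = √((-8.58)² + (5.67)²) = 10.288 km.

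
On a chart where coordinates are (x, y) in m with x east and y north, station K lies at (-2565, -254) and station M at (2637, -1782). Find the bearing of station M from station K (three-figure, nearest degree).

106°

Δeast = 2637 − -2565 = 5202.00; Δnorth = -1782 − -254 = -1528.00.
Bearing = atan2(Δeast, Δnorth) mod 360° = 106.37° ≈ 106°.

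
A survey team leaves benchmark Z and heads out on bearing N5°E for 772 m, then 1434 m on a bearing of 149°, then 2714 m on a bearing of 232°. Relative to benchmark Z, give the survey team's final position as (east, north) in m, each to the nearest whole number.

(-1333, -2131)

Leg 1 (N5°E, 772 m): east 772 sin 5° = 67.28, north 772 cos 5° = 769.06
Leg 2 (149°, 1434 m): east 1434 sin 149° = 738.56, north 1434 cos 149° = -1229.18
Leg 3 (232°, 2714 m): east 2714 sin 232° = -2138.66, north 2714 cos 232° = -1670.91
Summing: -1332.81 m east, -2131.02 m north → (-1333, -2131).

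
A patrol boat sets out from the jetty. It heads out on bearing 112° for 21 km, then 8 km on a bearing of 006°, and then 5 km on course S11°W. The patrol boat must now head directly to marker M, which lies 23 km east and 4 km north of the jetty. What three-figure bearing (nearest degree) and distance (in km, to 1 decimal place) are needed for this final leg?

Leg 1 (112°, 21 km): east 21 sin 112° = 19.47, north 21 cos 112° = -7.87
Leg 2 (006°, 8 km): east 8 sin 6° = 0.84, north 8 cos 6° = 7.96
Leg 3 (S11°W, 5 km): east 5 sin 191° = -0.95, north 5 cos 191° = -4.91
Current position: (19.35, -4.82). Target: (23, 4). Remaining: Δeast = 3.65, Δnorth = 8.82.
Bearing = atan2(3.65, 8.82) mod 360° = 22.47°; distance = √((3.65)² + (8.82)²) = 9.543 km.

022°, 9.5 km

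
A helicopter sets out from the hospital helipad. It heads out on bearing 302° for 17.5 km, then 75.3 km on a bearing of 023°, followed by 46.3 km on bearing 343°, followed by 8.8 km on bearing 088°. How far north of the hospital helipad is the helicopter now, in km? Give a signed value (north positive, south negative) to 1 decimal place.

Leg 1 (302°, 17.5 km): east 17.5 sin 302° = -14.84, north 17.5 cos 302° = 9.27
Leg 2 (023°, 75.3 km): east 75.3 sin 23° = 29.42, north 75.3 cos 23° = 69.31
Leg 3 (343°, 46.3 km): east 46.3 sin 343° = -13.54, north 46.3 cos 343° = 44.28
Leg 4 (088°, 8.8 km): east 8.8 sin 88° = 8.79, north 8.8 cos 88° = 0.31
Net north component: 123.17 km.

123.2 km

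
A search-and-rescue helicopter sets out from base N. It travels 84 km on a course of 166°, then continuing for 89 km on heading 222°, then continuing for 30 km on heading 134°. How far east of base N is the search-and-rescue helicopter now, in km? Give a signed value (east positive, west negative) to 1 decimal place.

-17.7 km

Leg 1 (166°, 84 km): east 84 sin 166° = 20.32, north 84 cos 166° = -81.50
Leg 2 (222°, 89 km): east 89 sin 222° = -59.55, north 89 cos 222° = -66.14
Leg 3 (134°, 30 km): east 30 sin 134° = 21.58, north 30 cos 134° = -20.84
Net east component: -17.65 km.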